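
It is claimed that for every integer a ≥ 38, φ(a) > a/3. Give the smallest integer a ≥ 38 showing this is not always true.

a = 42

The first 4 eligible values, up to a = 41, all satisfy the conclusion.
a = 42: φ(42) = 12 and 42/3 = 14, so φ(42) ≤ 42/3.
Hence a = 42 is a counterexample.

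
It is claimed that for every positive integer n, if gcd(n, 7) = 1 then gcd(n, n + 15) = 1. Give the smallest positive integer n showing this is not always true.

n = 3

n = 1: gcd(1, 16) = 1.
n = 2: gcd(2, 17) = 1.
n = 3: gcd(3, 18) = 3.
Thus n = 3 disproves the claim, and no smaller n works.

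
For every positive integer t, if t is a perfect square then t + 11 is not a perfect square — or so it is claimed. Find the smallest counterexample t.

t = 25

For t = 1, 4, 9, 16 the conclusion holds.
t = 25: 25 = 5² and 25 + 11 = 36 = 6².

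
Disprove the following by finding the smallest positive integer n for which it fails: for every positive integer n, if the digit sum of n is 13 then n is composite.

n = 67

For n = 49, 58 the conclusion holds.
n = 67: digit sum 13; 67 is prime, not composite.
So n = 67 is the smallest counterexample.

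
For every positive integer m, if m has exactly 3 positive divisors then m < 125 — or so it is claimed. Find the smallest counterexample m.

A counterexample is any positive integer m such that m has exactly 3 positive divisors but the claim fails; we check each in order.
For m = 4, 9, 25, 49, 121 the conclusion holds.
m = 169: τ(169) = 3; 169 ≥ 125.
Thus m = 169 disproves the claim, and no smaller m works.

m = 169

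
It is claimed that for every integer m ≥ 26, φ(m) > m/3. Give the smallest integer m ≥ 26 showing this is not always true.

m = 30

Check each integer m ≥ 26 in order until the claim fails.
m = 26: φ(26) = 12 and 26/3 = 26/3, so φ(26) > 26/3.
m = 27: φ(27) = 18 and 27/3 = 9, so φ(27) > 27/3.
m = 28: φ(28) = 12 and 28/3 = 28/3, so φ(28) > 28/3.
m = 29: φ(29) = 28 and 29/3 = 29/3, so φ(29) > 29/3.
m = 30: φ(30) = 8 and 30/3 = 10, so φ(30) ≤ 30/3.
Thus m = 30 disproves the claim, and no smaller m works.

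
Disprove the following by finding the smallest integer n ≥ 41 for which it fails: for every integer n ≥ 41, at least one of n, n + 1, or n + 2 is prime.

A counterexample is any integer n ≥ 41 such that n, n + 1, n + 2 are all composite; we check each in order.
n = 41: 41 is prime.
n = 42: 43 is prime.
n = 43: 43 is prime.
n = 44: 44 = 2 × 22; 45 = 3 × 15; 46 = 2 × 23 — all composite.
So n = 44 is the smallest counterexample.

n = 44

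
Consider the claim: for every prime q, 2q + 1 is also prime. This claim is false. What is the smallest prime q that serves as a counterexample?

q = 7

A counterexample is any prime q such that 2q + 1 is not prime; we check each in order.
For q = 2, 3, 5 the conclusion holds.
q = 7: 2q + 1 = 15 = 3 × 5, not prime.
Hence q = 7 is a counterexample.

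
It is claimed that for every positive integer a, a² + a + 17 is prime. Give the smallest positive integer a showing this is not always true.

A counterexample is any positive integer a such that a² + a + 17 is not prime; we check each in order.
For a = 1, 2, 3, 4, …, 13, 14, 15 the conclusion holds.
a = 16: a² + a + 17 = 289 = 17 × 17, composite.

a = 16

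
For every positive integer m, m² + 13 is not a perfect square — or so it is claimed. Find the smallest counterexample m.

We need the least positive integer m for which m² + 13 is a perfect square.
For m = 1, 2, 3, 4, 5 the conclusion holds.
m = 6: 6² + 13 = 49 = 7², a perfect square.

m = 6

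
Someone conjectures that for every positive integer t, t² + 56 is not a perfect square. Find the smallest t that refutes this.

t = 5

A counterexample is any positive integer t such that t² + 56 is a perfect square; we check each in order.
t = 1: 1² + 56 = 57, not a perfect square.
t = 2: 2² + 56 = 60, not a perfect square.
t = 3: 3² + 56 = 65, not a perfect square.
t = 4: 4² + 56 = 72, not a perfect square.
t = 5: 5² + 56 = 81 = 9², a perfect square.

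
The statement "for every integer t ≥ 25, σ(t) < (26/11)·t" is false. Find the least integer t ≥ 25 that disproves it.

We need the least integer t ≥ 25 for which the claim fails.
The first 5 eligible values, up to t = 29, all satisfy the conclusion.
t = 30: σ(30) = 72; 72 ≥ 780/11.
So t = 30 is the smallest counterexample.

t = 30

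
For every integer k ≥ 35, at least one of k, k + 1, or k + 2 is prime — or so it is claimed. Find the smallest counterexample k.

k = 38

Check each integer k ≥ 35 in order until k, k + 1, k + 2 are all composite.
For k = 35, 36, 37 the conclusion holds.
k = 38: 38 = 2 × 19; 39 = 3 × 13; 40 = 2 × 20 — all composite.
Thus k = 38 disproves the claim, and no smaller k works.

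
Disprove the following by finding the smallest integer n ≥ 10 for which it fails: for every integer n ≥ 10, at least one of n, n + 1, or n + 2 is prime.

n = 14

Check each integer n ≥ 10 in order until n, n + 1, n + 2 are all composite.
For n = 10, 11, 12, 13 the conclusion holds.
n = 14: 14 = 2 × 7; 15 = 3 × 5; 16 = 2 × 8 — all composite.
Hence n = 14 is a counterexample.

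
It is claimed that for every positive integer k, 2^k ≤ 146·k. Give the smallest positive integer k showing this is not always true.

k = 11

Check each positive integer k in order until 2^k > 146·k.
For k = 1, 2, 3, 4, 5, 6, 7, 8, 9, 10 the conclusion holds.
k = 11: 2^k = 2048 and 146·k = 1606, so 2048 > 1606.
So k = 11 is the smallest counterexample.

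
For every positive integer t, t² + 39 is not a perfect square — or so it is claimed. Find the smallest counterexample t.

The first 4 eligible values, up to t = 4, all satisfy the conclusion.
t = 5: 5² + 39 = 64 = 8², a perfect square.

t = 5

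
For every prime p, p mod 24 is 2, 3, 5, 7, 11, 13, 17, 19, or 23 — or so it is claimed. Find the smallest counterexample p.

p = 73

We need the least prime p for which the claim fails.
The first 20 eligible values, up to p = 71, all satisfy the conclusion.
p = 73: 73 mod 24 = 1 — not in {2, 3, 5, 7, 11, 13, 17, 19, 23}.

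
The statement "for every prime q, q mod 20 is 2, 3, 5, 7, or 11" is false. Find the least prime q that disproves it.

q = 13

Check each prime q in order until the claim fails.
For q = 2, 3, 5, 7, 11 the conclusion holds.
q = 13: 13 mod 20 = 13 — not in {2, 3, 5, 7, 11}.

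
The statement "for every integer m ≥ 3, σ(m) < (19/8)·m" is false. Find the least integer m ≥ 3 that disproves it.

Check each integer m ≥ 3 in order until the claim fails.
For m = 3, 4, 5, 6, …, 21, 22, 23 the conclusion holds.
m = 24: σ(24) = 60; 60 ≥ 57.
Hence m = 24 is a counterexample.

m = 24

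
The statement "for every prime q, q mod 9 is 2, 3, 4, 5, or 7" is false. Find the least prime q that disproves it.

q = 17

Check each prime q in order until the claim fails.
For q = 2, 3, 5, 7, 11, 13 the conclusion holds.
q = 17: 17 mod 9 = 8 — not in {2, 3, 4, 5, 7}.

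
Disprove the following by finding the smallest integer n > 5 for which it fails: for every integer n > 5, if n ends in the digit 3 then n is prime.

n = 33

A counterexample is any integer n > 5 such that n ends in the digit 3 but n is not prime; we check each in order.
n = 13: 13 ends in 3 and is prime.
n = 23: 23 ends in 3 and is prime.
n = 33: 33 ends in 3; 33 = 3 × 11, composite.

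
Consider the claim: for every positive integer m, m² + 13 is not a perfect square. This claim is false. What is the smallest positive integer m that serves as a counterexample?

A counterexample is any positive integer m such that m² + 13 is a perfect square; we check each in order.
For m = 1, 2, 3, 4, 5 the conclusion holds.
m = 6: 6² + 13 = 49 = 7², a perfect square.
Thus m = 6 disproves the claim, and no smaller m works.

m = 6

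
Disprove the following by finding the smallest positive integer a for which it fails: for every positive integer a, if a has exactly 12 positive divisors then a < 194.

The first 12 eligible values, up to a = 160, all satisfy the conclusion.
a = 198: τ(198) = 12; 198 ≥ 194.

a = 198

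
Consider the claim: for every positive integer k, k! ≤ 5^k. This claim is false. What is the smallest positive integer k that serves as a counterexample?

A counterexample is any positive integer k such that k! > 5^k; we check each in order.
For k = 1, 2, 3, 4, …, 9, 10, 11 the conclusion holds.
k = 12: k! = 479001600 and 5^k = 244140625, so 479001600 > 244140625.

k = 12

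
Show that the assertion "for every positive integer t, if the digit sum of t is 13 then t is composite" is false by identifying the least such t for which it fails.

A counterexample is any positive integer t such that the digit sum of t is 13 but t is prime; we check each in order.
For t = 49, 58 the conclusion holds.
t = 67: digit sum 13; 67 is prime, not composite.
Hence t = 67 is a counterexample.

t = 67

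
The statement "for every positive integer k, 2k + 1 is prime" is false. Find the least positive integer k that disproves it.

We need the least positive integer k for which 2k + 1 is not prime.
For k = 1, 2, 3 the conclusion holds.
k = 4: 2k + 1 = 9 = 3 × 3, composite.
So k = 4 is the smallest counterexample.

k = 4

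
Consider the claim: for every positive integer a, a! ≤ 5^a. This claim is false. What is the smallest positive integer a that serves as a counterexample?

We need the least positive integer a for which a! > 5^a.
The first 11 eligible values, up to a = 11, all satisfy the conclusion.
a = 12: a! = 479001600 and 5^a = 244140625, so 479001600 > 244140625.
Thus a = 12 disproves the claim, and no smaller a works.

a = 12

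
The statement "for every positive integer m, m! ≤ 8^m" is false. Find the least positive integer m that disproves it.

We need the least positive integer m for which m! > 8^m.
For m = 1, 2, 3, 4, …, 17, 18, 19 the conclusion holds.
m = 20: m! = 2432902008176640000 and 8^m = 1152921504606846976, so 2432902008176640000 > 1152921504606846976.

m = 20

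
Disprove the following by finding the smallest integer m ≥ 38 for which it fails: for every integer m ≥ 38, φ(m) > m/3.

m = 42

A counterexample is any integer m ≥ 38 such that the claim fails; we check each in order.
For m = 38, 39, 40, 41 the conclusion holds.
m = 42: φ(42) = 12 and 42/3 = 14, so φ(42) ≤ 42/3.
So m = 42 is the smallest counterexample.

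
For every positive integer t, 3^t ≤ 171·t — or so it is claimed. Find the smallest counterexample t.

t = 7

The first 6 eligible values, up to t = 6, all satisfy the conclusion.
t = 7: 3^t = 2187 and 171·t = 1197, so 2187 > 1197.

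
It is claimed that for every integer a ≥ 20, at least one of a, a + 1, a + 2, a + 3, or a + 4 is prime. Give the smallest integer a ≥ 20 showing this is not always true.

a = 24

A counterexample is any integer a ≥ 20 such that a, a + 1, a + 2, a + 3, a + 4 are all composite; we check each in order.
For a = 20, 21, 22, 23 the conclusion holds.
a = 24: 24 = 2 × 12; 25 = 5 × 5; 26 = 2 × 13; 27 = 3 × 9; 28 = 2 × 14 — all composite.
So a = 24 is the smallest counterexample.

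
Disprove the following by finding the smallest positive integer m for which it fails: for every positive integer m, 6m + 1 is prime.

We need the least positive integer m for which 6m + 1 is not prime.
For m = 1, 2, 3 the conclusion holds.
m = 4: 6m + 1 = 25 = 5 × 5, composite.

m = 4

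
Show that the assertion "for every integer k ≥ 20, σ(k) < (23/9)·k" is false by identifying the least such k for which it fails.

k = 48

The first 28 eligible values, up to k = 47, all satisfy the conclusion.
k = 48: σ(48) = 124; 124 ≥ 368/3.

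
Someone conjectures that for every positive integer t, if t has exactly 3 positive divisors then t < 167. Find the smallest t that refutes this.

t = 169

A counterexample is any positive integer t such that t has exactly 3 positive divisors but the claim fails; we check each in order.
The first 5 eligible values, up to t = 121, all satisfy the conclusion.
t = 169: τ(169) = 3; 169 ≥ 167.
So t = 169 is the smallest counterexample.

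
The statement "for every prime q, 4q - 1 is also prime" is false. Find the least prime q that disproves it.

q = 7

For q = 2, 3, 5 the conclusion holds.
q = 7: 4q - 1 = 27 = 3 × 9, not prime.
So q = 7 is the smallest counterexample.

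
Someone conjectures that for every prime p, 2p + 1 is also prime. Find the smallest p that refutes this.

A counterexample is any prime p such that 2p + 1 is not prime; we check each in order.
p = 2: 2p + 1 = 5, prime.
p = 3: 2p + 1 = 7, prime.
p = 5: 2p + 1 = 11, prime.
p = 7: 2p + 1 = 15 = 3 × 5, not prime.

p = 7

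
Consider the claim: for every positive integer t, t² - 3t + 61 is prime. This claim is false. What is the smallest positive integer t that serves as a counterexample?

Check each positive integer t in order until t² - 3t + 61 is not prime.
For t = 1, 2, 3 the conclusion holds.
t = 4: t² - 3t + 61 = 65 = 5 × 13, composite.

t = 4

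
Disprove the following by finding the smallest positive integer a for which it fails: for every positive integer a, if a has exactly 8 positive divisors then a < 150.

a = 152

Check each positive integer a in order until a has exactly 8 positive divisors but the claim fails.
For a = 24, 30, 40, 42, …, 135, 136, 138 the conclusion holds.
a = 152: τ(152) = 8; 152 ≥ 150.
Thus a = 152 disproves the claim, and no smaller a works.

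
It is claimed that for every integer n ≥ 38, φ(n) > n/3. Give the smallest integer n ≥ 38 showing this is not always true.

A counterexample is any integer n ≥ 38 such that the claim fails; we check each in order.
For n = 38, 39, 40, 41 the conclusion holds.
n = 42: φ(42) = 12 and 42/3 = 14, so φ(42) ≤ 42/3.
So n = 42 is the smallest counterexample.

n = 42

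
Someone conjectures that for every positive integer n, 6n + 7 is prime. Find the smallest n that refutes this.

n = 3

Check each positive integer n in order until 6n + 7 is not prime.
For n = 1, 2 the conclusion holds.
n = 3: 6n + 7 = 25 = 5 × 5, composite.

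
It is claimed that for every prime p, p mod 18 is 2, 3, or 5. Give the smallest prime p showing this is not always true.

p = 2: 2 mod 18 = 2.
p = 3: 3 mod 18 = 3.
p = 5: 5 mod 18 = 5.
p = 7: 7 mod 18 = 7 — not in {2, 3, 5}.
Thus p = 7 disproves the claim, and no smaller p works.

p = 7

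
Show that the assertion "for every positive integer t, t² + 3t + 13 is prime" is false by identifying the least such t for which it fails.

t = 9

A counterexample is any positive integer t such that t² + 3t + 13 is not prime; we check each in order.
t = 1: t² + 3t + 13 = 17, prime.
t = 2: t² + 3t + 13 = 23, prime.
t = 3: t² + 3t + 13 = 31, prime.
t = 4: t² + 3t + 13 = 41, prime.
t = 5: t² + 3t + 13 = 53, prime.
t = 6: t² + 3t + 13 = 67, prime.
t = 7: t² + 3t + 13 = 83, prime.
t = 8: t² + 3t + 13 = 101, prime.
t = 9: t² + 3t + 13 = 121 = 11 × 11, composite.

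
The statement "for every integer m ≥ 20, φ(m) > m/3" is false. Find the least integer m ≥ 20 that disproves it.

Check each integer m ≥ 20 in order until the claim fails.
The first 4 eligible values, up to m = 23, all satisfy the conclusion.
m = 24: φ(24) = 8 and 24/3 = 8, so φ(24) ≤ 24/3.

m = 24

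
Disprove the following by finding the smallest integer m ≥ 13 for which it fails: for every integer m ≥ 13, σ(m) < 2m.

m = 18

We need the least integer m ≥ 13 for which the claim fails.
m = 13: σ(13) = 14; 14 < 26.
m = 14: σ(14) = 24; 24 < 28.
m = 15: σ(15) = 24; 24 < 30.
m = 16: σ(16) = 31; 31 < 32.
m = 17: σ(17) = 18; 18 < 34.
m = 18: σ(18) = 39; 39 ≥ 36.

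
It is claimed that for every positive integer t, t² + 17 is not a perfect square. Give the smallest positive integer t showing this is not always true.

t = 8

t = 1: 1² + 17 = 18, not a perfect square.
t = 2: 2² + 17 = 21, not a perfect square.
t = 3: 3² + 17 = 26, not a perfect square.
t = 4: 4² + 17 = 33, not a perfect square.
t = 5: 5² + 17 = 42, not a perfect square.
t = 6: 6² + 17 = 53, not a perfect square.
t = 7: 7² + 17 = 66, not a perfect square.
t = 8: 8² + 17 = 81 = 9², a perfect square.
So t = 8 is the smallest counterexample.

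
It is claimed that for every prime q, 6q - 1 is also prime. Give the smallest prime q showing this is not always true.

q = 11

The first 4 eligible values, up to q = 7, all satisfy the conclusion.
q = 11: 6q - 1 = 65 = 5 × 13, not prime.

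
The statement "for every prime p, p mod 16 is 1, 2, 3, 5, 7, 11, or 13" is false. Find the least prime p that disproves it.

p = 31

For p = 2, 3, 5, 7, 11, 13, 17, 19, 23, 29 the conclusion holds.
p = 31: 31 mod 16 = 15 — not in {1, 2, 3, 5, 7, 11, 13}.
Hence p = 31 is a counterexample.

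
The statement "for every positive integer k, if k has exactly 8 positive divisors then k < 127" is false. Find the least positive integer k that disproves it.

k = 128

A counterexample is any positive integer k such that k has exactly 8 positive divisors but the claim fails; we check each in order.
For k = 24, 30, 40, 42, …, 105, 110, 114 the conclusion holds.
k = 128: τ(128) = 8; 128 ≥ 127.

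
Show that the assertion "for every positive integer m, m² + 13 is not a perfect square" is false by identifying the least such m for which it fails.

m = 6

Check each positive integer m in order until m² + 13 is a perfect square.
The first 5 eligible values, up to m = 5, all satisfy the conclusion.
m = 6: 6² + 13 = 49 = 7², a perfect square.
So m = 6 is the smallest counterexample.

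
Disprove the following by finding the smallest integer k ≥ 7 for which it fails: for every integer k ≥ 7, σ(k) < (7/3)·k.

We need the least integer k ≥ 7 for which the claim fails.
The first 5 eligible values, up to k = 11, all satisfy the conclusion.
k = 12: σ(12) = 28; 28 ≥ 28.

k = 12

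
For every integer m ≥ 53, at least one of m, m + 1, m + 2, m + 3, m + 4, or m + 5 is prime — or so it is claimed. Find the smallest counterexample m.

m = 90

Check each integer m ≥ 53 in order until m, m + 1, m + 2, m + 3, m + 4, m + 5 are all composite.
For m = 53, 54, 55, 56, …, 87, 88, 89 the conclusion holds.
m = 90: 90 = 2 × 45; 91 = 7 × 13; 92 = 2 × 46; 93 = 3 × 31; 94 = 2 × 47; 95 = 5 × 19 — all composite.
Thus m = 90 disproves the claim, and no smaller m works.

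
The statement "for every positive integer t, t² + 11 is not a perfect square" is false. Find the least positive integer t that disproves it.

t = 5

The first 4 eligible values, up to t = 4, all satisfy the conclusion.
t = 5: 5² + 11 = 36 = 6², a perfect square.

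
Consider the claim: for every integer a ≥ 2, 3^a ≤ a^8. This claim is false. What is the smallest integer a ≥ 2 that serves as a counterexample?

A counterexample is any integer a ≥ 2 such that 3^a > a^8; we check each in order.
The first 21 eligible values, up to a = 22, all satisfy the conclusion.
a = 23: 3^a = 94143178827 and a^8 = 78310985281, so 94143178827 > 78310985281.

a = 23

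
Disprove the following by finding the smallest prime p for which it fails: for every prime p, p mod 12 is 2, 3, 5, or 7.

p = 11

p = 2: 2 mod 12 = 2.
p = 3: 3 mod 12 = 3.
p = 5: 5 mod 12 = 5.
p = 7: 7 mod 12 = 7.
p = 11: 11 mod 12 = 11 — not in {2, 3, 5, 7}.
So p = 11 is the smallest counterexample.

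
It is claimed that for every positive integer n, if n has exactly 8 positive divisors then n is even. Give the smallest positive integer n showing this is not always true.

n = 105

The first 12 eligible values, up to n = 104, all satisfy the conclusion.
n = 105: divisors of 105: 1, 3, 5, 7, 15, 21, 35, 105; 105 is odd.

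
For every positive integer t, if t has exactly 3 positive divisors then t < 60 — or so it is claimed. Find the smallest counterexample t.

Check each positive integer t in order until t has exactly 3 positive divisors but the claim fails.
For t = 4, 9, 25, 49 the conclusion holds.
t = 121: τ(121) = 3; 121 ≥ 60.
Thus t = 121 disproves the claim, and no smaller t works.

t = 121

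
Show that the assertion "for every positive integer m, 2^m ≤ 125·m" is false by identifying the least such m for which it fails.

m = 11

A counterexample is any positive integer m such that 2^m > 125·m; we check each in order.
For m = 1, 2, 3, 4, 5, 6, 7, 8, 9, 10 the conclusion holds.
m = 11: 2^m = 2048 and 125·m = 1375, so 2048 > 1375.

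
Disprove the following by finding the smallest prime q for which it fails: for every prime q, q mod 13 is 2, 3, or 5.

Check each prime q in order until the claim fails.
q = 2: 2 mod 13 = 2.
q = 3: 3 mod 13 = 3.
q = 5: 5 mod 13 = 5.
q = 7: 7 mod 13 = 7 — not in {2, 3, 5}.

q = 7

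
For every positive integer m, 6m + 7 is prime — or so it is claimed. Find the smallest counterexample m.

Check each positive integer m in order until 6m + 7 is not prime.
For m = 1, 2 the conclusion holds.
m = 3: 6m + 7 = 25 = 5 × 5, composite.

m = 3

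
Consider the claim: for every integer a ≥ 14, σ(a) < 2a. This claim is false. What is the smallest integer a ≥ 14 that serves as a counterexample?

a = 18

We need the least integer a ≥ 14 for which the claim fails.
a = 14: σ(14) = 24; 24 < 28.
a = 15: σ(15) = 24; 24 < 30.
a = 16: σ(16) = 31; 31 < 32.
a = 17: σ(17) = 18; 18 < 34.
a = 18: σ(18) = 39; 39 ≥ 36.
Hence a = 18 is a counterexample.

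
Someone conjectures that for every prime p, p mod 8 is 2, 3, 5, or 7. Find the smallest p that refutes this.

A counterexample is any prime p such that the claim fails; we check each in order.
p = 2: 2 mod 8 = 2.
p = 3: 3 mod 8 = 3.
p = 5: 5 mod 8 = 5.
p = 7: 7 mod 8 = 7.
p = 11: 11 mod 8 = 3.
p = 13: 13 mod 8 = 5.
p = 17: 17 mod 8 = 1 — not in {2, 3, 5, 7}.

p = 17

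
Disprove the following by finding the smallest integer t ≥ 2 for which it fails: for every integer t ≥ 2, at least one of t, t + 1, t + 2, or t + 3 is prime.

t = 24

We need the least integer t ≥ 2 for which t, t + 1, t + 2, t + 3 are all composite.
The first 22 eligible values, up to t = 23, all satisfy the conclusion.
t = 24: 24 = 2 × 12; 25 = 5 × 5; 26 = 2 × 13; 27 = 3 × 9 — all composite.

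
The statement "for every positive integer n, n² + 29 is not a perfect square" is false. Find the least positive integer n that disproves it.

For n = 1, 2, 3, 4, …, 11, 12, 13 the conclusion holds.
n = 14: 14² + 29 = 225 = 15², a perfect square.
Thus n = 14 disproves the claim, and no smaller n works.

n = 14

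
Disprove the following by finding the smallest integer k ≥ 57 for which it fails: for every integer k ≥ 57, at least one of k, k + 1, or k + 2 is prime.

k = 62

We need the least integer k ≥ 57 for which k, k + 1, k + 2 are all composite.
k = 57: 59 is prime.
k = 58: 59 is prime.
k = 59: 59 is prime.
k = 60: 61 is prime.
k = 61: 61 is prime.
k = 62: 62 = 2 × 31; 63 = 3 × 21; 64 = 2 × 32 — all composite.
Hence k = 62 is a counterexample.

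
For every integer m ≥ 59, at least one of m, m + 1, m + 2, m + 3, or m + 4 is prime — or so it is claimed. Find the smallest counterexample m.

Check each integer m ≥ 59 in order until m, m + 1, m + 2, m + 3, m + 4 are all composite.
m = 59: 59 is prime.
m = 60: 61 is prime.
m = 61: 61 is prime.
m = 62: 62 = 2 × 31; 63 = 3 × 21; 64 = 2 × 32; 65 = 5 × 13; 66 = 2 × 33 — all composite.
So m = 62 is the smallest counterexample.

m = 62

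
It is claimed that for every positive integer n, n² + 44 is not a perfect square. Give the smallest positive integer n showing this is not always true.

The first 9 eligible values, up to n = 9, all satisfy the conclusion.
n = 10: 10² + 44 = 144 = 12², a perfect square.
Thus n = 10 disproves the claim, and no smaller n works.

n = 10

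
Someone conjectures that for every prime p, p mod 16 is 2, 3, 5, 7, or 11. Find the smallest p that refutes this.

A counterexample is any prime p such that the claim fails; we check each in order.
For p = 2, 3, 5, 7, 11 the conclusion holds.
p = 13: 13 mod 16 = 13 — not in {2, 3, 5, 7, 11}.
So p = 13 is the smallest counterexample.

p = 13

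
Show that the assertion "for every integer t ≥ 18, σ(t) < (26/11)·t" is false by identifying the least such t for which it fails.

t = 24

The first 6 eligible values, up to t = 23, all satisfy the conclusion.
t = 24: σ(24) = 60; 60 ≥ 624/11.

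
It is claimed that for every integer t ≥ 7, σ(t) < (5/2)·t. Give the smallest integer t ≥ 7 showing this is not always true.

The first 17 eligible values, up to t = 23, all satisfy the conclusion.
t = 24: σ(24) = 60; 60 ≥ 60.

t = 24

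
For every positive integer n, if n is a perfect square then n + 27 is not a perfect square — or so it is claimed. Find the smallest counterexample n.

Check each positive integer n in order until n is a perfect square but n + 27 is a perfect square.
For n = 1, 4 the conclusion holds.
n = 9: 9 = 3² and 9 + 27 = 36 = 6².
So n = 9 is the smallest counterexample.

n = 9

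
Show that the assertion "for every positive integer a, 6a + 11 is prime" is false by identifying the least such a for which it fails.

For a = 1, 2, 3 the conclusion holds.
a = 4: 6a + 11 = 35 = 5 × 7, composite.
Hence a = 4 is a counterexample.

a = 4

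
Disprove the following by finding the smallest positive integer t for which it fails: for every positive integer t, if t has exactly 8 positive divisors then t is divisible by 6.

We need the least positive integer t for which t has exactly 8 positive divisors but t is not divisible by 6.
t = 24: τ(24) = 8; 24 mod 6 = 0.
t = 30: τ(30) = 8; 30 mod 6 = 0.
t = 40: τ(40) = 8; 40 mod 6 = 4.

t = 40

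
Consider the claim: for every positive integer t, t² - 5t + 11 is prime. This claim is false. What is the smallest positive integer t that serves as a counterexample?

t = 7

A counterexample is any positive integer t such that t² - 5t + 11 is not prime; we check each in order.
For t = 1, 2, 3, 4, 5, 6 the conclusion holds.
t = 7: t² - 5t + 11 = 25 = 5 × 5, composite.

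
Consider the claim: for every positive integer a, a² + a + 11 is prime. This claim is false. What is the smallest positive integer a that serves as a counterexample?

A counterexample is any positive integer a such that a² + a + 11 is not prime; we check each in order.
For a = 1, 2, 3, 4, 5, 6, 7, 8, 9 the conclusion holds.
a = 10: a² + a + 11 = 121 = 11 × 11, composite.
Hence a = 10 is a counterexample.

a = 10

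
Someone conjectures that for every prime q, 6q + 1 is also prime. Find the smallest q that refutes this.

The first 7 eligible values, up to q = 17, all satisfy the conclusion.
q = 19: 6q + 1 = 115 = 5 × 23, not prime.
Hence q = 19 is a counterexample.

q = 19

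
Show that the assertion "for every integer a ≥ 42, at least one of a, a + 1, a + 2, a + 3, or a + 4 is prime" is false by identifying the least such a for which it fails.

a = 48

Check each integer a ≥ 42 in order until a, a + 1, a + 2, a + 3, a + 4 are all composite.
a = 42: 43 is prime.
a = 43: 43 is prime.
a = 44: 47 is prime.
a = 45: 47 is prime.
a = 46: 47 is prime.
a = 47: 47 is prime.
a = 48: 48 = 2 × 24; 49 = 7 × 7; 50 = 2 × 25; 51 = 3 × 17; 52 = 2 × 26 — all composite.
So a = 48 is the smallest counterexample.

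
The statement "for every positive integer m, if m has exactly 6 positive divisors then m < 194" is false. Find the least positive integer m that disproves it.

m = 207

For m = 12, 18, 20, 28, …, 172, 175, 188 the conclusion holds.
m = 207: τ(207) = 6; 207 ≥ 194.
Hence m = 207 is a counterexample.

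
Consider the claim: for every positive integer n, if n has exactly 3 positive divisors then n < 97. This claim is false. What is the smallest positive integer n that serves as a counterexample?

We need the least positive integer n for which n has exactly 3 positive divisors but the claim fails.
n = 4: τ(4) = 3; 4 < 97.
n = 9: τ(9) = 3; 9 < 97.
n = 25: τ(25) = 3; 25 < 97.
n = 49: τ(49) = 3; 49 < 97.
n = 121: τ(121) = 3; 121 ≥ 97.

n = 121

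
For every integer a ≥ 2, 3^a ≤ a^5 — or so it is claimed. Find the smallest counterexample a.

A counterexample is any integer a ≥ 2 such that 3^a > a^5; we check each in order.
For a = 2, 3, 4, 5, 6, 7, 8, 9, 10 the conclusion holds.
a = 11: 3^a = 177147 and a^5 = 161051, so 177147 > 161051.

a = 11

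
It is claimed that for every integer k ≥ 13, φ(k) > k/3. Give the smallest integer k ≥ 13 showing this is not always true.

k = 18

A counterexample is any integer k ≥ 13 such that the claim fails; we check each in order.
For k = 13, 14, 15, 16, 17 the conclusion holds.
k = 18: φ(18) = 6 and 18/3 = 6, so φ(18) ≤ 18/3.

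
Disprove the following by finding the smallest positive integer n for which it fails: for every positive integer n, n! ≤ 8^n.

For n = 1, 2, 3, 4, …, 17, 18, 19 the conclusion holds.
n = 20: n! = 2432902008176640000 and 8^n = 1152921504606846976, so 2432902008176640000 > 1152921504606846976.

n = 20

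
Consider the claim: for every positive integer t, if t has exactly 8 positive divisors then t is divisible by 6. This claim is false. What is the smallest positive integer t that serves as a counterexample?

We need the least positive integer t for which t has exactly 8 positive divisors but t is not divisible by 6.
t = 24: τ(24) = 8; 24 mod 6 = 0.
t = 30: τ(30) = 8; 30 mod 6 = 0.
t = 40: τ(40) = 8; 40 mod 6 = 4.
Thus t = 40 disproves the claim, and no smaller t works.

t = 40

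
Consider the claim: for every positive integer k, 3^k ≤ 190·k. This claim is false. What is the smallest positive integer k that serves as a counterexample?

k = 7

The first 6 eligible values, up to k = 6, all satisfy the conclusion.
k = 7: 3^k = 2187 and 190·k = 1330, so 2187 > 1330.
So k = 7 is the smallest counterexample.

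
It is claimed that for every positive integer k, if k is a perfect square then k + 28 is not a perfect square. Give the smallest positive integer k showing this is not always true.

k = 36

We need the least positive integer k for which k is a perfect square but k + 28 is a perfect square.
For k = 1, 4, 9, 16, 25 the conclusion holds.
k = 36: 36 = 6² and 36 + 28 = 64 = 8².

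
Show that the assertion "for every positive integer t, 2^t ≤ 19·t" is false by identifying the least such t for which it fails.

t = 1: 2^t = 2 and 19·t = 19, so 2 ≤ 19.
t = 2: 2^t = 4 and 19·t = 38, so 4 ≤ 38.
t = 3: 2^t = 8 and 19·t = 57, so 8 ≤ 57.
t = 4: 2^t = 16 and 19·t = 76, so 16 ≤ 76.
t = 5: 2^t = 32 and 19·t = 95, so 32 ≤ 95.
t = 6: 2^t = 64 and 19·t = 114, so 64 ≤ 114.
t = 7: 2^t = 128 and 19·t = 133, so 128 ≤ 133.
t = 8: 2^t = 256 and 19·t = 152, so 256 > 152.
So t = 8 is the smallest counterexample.

t = 8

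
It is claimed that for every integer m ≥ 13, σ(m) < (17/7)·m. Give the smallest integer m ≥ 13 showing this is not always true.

The first 11 eligible values, up to m = 23, all satisfy the conclusion.
m = 24: σ(24) = 60; 60 ≥ 408/7.

m = 24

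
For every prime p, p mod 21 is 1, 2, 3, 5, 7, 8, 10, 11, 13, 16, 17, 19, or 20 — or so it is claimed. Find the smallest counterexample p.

We need the least prime p for which the claim fails.
The first 18 eligible values, up to p = 61, all satisfy the conclusion.
p = 67: 67 mod 21 = 4 — not in {1, 2, 3, 5, 7, 8, 10, 11, 13, 16, 17, 19, 20}.
Hence p = 67 is a counterexample.

p = 67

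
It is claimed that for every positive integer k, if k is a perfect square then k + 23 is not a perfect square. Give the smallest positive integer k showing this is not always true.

k = 121

Check each positive integer k in order until k is a perfect square but k + 23 is a perfect square.
For k = 1, 4, 9, 16, 25, 36, 49, 64, 81, 100 the conclusion holds.
k = 121: 121 = 11² and 121 + 23 = 144 = 12².
So k = 121 is the smallest counterexample.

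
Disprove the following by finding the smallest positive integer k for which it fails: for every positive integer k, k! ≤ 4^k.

Check each positive integer k in order until k! > 4^k.
k = 1: k! = 1 and 4^k = 4, so 1 ≤ 4.
k = 2: k! = 2 and 4^k = 16, so 2 ≤ 16.
k = 3: k! = 6 and 4^k = 64, so 6 ≤ 64.
k = 4: k! = 24 and 4^k = 256, so 24 ≤ 256.
k = 5: k! = 120 and 4^k = 1024, so 120 ≤ 1024.
k = 6: k! = 720 and 4^k = 4096, so 720 ≤ 4096.
k = 7: k! = 5040 and 4^k = 16384, so 5040 ≤ 16384.
k = 8: k! = 40320 and 4^k = 65536, so 40320 ≤ 65536.
k = 9: k! = 362880 and 4^k = 262144, so 362880 > 262144.
Hence k = 9 is a counterexample.

k = 9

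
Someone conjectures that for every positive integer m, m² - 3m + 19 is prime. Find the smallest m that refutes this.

m = 18

The first 17 eligible values, up to m = 17, all satisfy the conclusion.
m = 18: m² - 3m + 19 = 289 = 17 × 17, composite.
Hence m = 18 is a counterexample.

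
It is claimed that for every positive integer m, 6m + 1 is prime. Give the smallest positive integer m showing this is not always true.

We need the least positive integer m for which 6m + 1 is not prime.
For m = 1, 2, 3 the conclusion holds.
m = 4: 6m + 1 = 25 = 5 × 5, composite.
Hence m = 4 is a counterexample.

m = 4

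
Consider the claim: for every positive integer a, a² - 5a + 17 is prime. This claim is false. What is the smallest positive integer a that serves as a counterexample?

The first 12 eligible values, up to a = 12, all satisfy the conclusion.
a = 13: a² - 5a + 17 = 121 = 11 × 11, composite.

a = 13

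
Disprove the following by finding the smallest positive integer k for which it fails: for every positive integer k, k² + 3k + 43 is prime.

We need the least positive integer k for which k² + 3k + 43 is not prime.
For k = 1, 2, 3, 4, …, 36, 37, 38 the conclusion holds.
k = 39: k² + 3k + 43 = 1681 = 41 × 41, composite.

k = 39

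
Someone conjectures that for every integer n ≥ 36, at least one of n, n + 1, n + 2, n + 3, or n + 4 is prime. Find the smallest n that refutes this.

n = 48

Check each integer n ≥ 36 in order until n, n + 1, n + 2, n + 3, n + 4 are all composite.
For n = 36, 37, 38, 39, …, 45, 46, 47 the conclusion holds.
n = 48: 48 = 2 × 24; 49 = 7 × 7; 50 = 2 × 25; 51 = 3 × 17; 52 = 2 × 26 — all composite.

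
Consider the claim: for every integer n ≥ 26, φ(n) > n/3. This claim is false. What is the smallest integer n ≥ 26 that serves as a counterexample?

n = 30

A counterexample is any integer n ≥ 26 such that the claim fails; we check each in order.
n = 26: φ(26) = 12 and 26/3 = 26/3, so φ(26) > 26/3.
n = 27: φ(27) = 18 and 27/3 = 9, so φ(27) > 27/3.
n = 28: φ(28) = 12 and 28/3 = 28/3, so φ(28) > 28/3.
n = 29: φ(29) = 28 and 29/3 = 29/3, so φ(29) > 29/3.
n = 30: φ(30) = 8 and 30/3 = 10, so φ(30) ≤ 30/3.
So n = 30 is the smallest counterexample.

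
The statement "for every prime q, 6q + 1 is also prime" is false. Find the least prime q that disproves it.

q = 19

The first 7 eligible values, up to q = 17, all satisfy the conclusion.
q = 19: 6q + 1 = 115 = 5 × 23, not prime.
So q = 19 is the smallest counterexample.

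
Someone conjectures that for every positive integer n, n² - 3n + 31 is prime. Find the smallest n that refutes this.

n = 4

n = 1: n² - 3n + 31 = 29, prime.
n = 2: n² - 3n + 31 = 29, prime.
n = 3: n² - 3n + 31 = 31, prime.
n = 4: n² - 3n + 31 = 35 = 5 × 7, composite.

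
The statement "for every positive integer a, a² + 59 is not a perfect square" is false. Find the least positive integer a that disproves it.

A counterexample is any positive integer a such that a² + 59 is a perfect square; we check each in order.
For a = 1, 2, 3, 4, …, 26, 27, 28 the conclusion holds.
a = 29: 29² + 59 = 900 = 30², a perfect square.

a = 29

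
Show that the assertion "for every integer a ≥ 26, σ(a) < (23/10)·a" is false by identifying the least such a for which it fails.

Check each integer a ≥ 26 in order until the claim fails.
For a = 26, 27, 28, 29 the conclusion holds.
a = 30: σ(30) = 72; 72 ≥ 69.
Thus a = 30 disproves the claim, and no smaller a works.

a = 30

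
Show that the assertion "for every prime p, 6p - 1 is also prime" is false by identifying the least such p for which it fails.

We need the least prime p for which 6p - 1 is not prime.
The first 4 eligible values, up to p = 7, all satisfy the conclusion.
p = 11: 6p - 1 = 65 = 5 × 13, not prime.
Thus p = 11 disproves the claim, and no smaller p works.

p = 11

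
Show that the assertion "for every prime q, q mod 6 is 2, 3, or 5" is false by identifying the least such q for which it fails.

A counterexample is any prime q such that the claim fails; we check each in order.
For q = 2, 3, 5 the conclusion holds.
q = 7: 7 mod 6 = 1 — not in {2, 3, 5}.
So q = 7 is the smallest counterexample.

q = 7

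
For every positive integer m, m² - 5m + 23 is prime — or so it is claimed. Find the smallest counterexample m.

m = 19

Check each positive integer m in order until m² - 5m + 23 is not prime.
The first 18 eligible values, up to m = 18, all satisfy the conclusion.
m = 19: m² - 5m + 23 = 289 = 17 × 17, composite.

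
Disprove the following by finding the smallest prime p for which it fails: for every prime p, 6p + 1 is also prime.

p = 19

We need the least prime p for which 6p + 1 is not prime.
For p = 2, 3, 5, 7, 11, 13, 17 the conclusion holds.
p = 19: 6p + 1 = 115 = 5 × 23, not prime.
So p = 19 is the smallest counterexample.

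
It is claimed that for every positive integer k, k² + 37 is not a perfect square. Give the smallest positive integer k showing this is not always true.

k = 18

For k = 1, 2, 3, 4, …, 15, 16, 17 the conclusion holds.
k = 18: 18² + 37 = 361 = 19², a perfect square.
Thus k = 18 disproves the claim, and no smaller k works.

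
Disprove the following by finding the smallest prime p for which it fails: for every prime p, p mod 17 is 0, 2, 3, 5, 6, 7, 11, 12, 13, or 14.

Check each prime p in order until the claim fails.
For p = 2, 3, 5, 7, …, 31, 37, 41 the conclusion holds.
p = 43: 43 mod 17 = 9 — not in {0, 2, 3, 5, 6, 7, 11, 12, 13, 14}.
Hence p = 43 is a counterexample.

p = 43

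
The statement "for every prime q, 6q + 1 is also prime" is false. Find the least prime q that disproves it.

A counterexample is any prime q such that 6q + 1 is not prime; we check each in order.
The first 7 eligible values, up to q = 17, all satisfy the conclusion.
q = 19: 6q + 1 = 115 = 5 × 23, not prime.
Thus q = 19 disproves the claim, and no smaller q works.

q = 19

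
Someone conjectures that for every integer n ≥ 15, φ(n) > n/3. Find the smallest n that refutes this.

n = 18

A counterexample is any integer n ≥ 15 such that the claim fails; we check each in order.
n = 15: φ(15) = 8 and 15/3 = 5, so φ(15) > 15/3.
n = 16: φ(16) = 8 and 16/3 = 16/3, so φ(16) > 16/3.
n = 17: φ(17) = 16 and 17/3 = 17/3, so φ(17) > 17/3.
n = 18: φ(18) = 6 and 18/3 = 6, so φ(18) ≤ 18/3.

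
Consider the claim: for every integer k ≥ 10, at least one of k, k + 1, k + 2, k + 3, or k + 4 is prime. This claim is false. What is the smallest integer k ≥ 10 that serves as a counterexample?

k = 24

Check each integer k ≥ 10 in order until k, k + 1, k + 2, k + 3, k + 4 are all composite.
The first 14 eligible values, up to k = 23, all satisfy the conclusion.
k = 24: 24 = 2 × 12; 25 = 5 × 5; 26 = 2 × 13; 27 = 3 × 9; 28 = 2 × 14 — all composite.
So k = 24 is the smallest counterexample.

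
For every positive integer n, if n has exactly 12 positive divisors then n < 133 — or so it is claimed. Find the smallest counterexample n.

n = 140

A counterexample is any positive integer n such that n has exactly 12 positive divisors but the claim fails; we check each in order.
The first 8 eligible values, up to n = 132, all satisfy the conclusion.
n = 140: τ(140) = 12; 140 ≥ 133.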